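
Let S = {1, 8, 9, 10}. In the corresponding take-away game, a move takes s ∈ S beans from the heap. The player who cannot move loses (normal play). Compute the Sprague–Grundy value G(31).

n :  0  1  2  3  4  5  6  7  8  9 10 11 12 13 14 15 16 17 18 19 20 21 22 23 24 25 26 27 28 29 30 31
G :  0  1  0  1  0  1  0  1  2  3  2  3  2  3  2  3  4  0  1  0  1  0  1  0  1  2  3  2  3  2  3  2

2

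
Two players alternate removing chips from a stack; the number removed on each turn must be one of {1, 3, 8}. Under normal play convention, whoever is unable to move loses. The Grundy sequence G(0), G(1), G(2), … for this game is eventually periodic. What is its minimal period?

n :  0  1  2  3  4  5  6  7  8  9 10 11 12 13 14 15 16 17 18 19 20 21 22 23
G :  0  1  0  1  0  1  0  1  2  3  2  0  1  0  1  0  1  0  1  2  3  2  0  1
G(n+11) = G(n) holds for n = 0,…,7 (a full window of length max(S) = 8), so the sequence is purely periodic with period 11.

11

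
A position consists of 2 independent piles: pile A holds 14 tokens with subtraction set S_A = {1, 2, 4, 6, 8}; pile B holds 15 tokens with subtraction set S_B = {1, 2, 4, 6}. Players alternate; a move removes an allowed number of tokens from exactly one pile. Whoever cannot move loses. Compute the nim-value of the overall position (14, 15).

5

Pile A, S = {1, 2, 4, 6, 8}:
n :  0  1  2  3  4  5  6  7  8  9 10 11 12 13 14
G :  0  1  2  0  1  2  3  4  5  3  0  1  2  0  1
G_A(14) = 1.
Pile B, S = {1, 2, 4, 6}:
n :  0  1  2  3  4  5  6  7  8  9 10 11 12 13 14 15
G :  0  1  2  0  1  2  3  4  0  1  2  0  1  2  3  4
G_B(15) = 4.
Combined Grundy value = 1 ⊕ 4 = 5.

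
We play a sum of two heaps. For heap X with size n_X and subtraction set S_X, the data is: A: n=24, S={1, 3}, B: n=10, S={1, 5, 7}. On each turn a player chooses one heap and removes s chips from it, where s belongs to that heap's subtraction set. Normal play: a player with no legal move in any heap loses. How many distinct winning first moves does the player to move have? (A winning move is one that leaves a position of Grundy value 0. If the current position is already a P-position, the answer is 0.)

Heap A, S = {1, 3}:
G(0) = 0
G(1) = mex{0} = 1
G(2) = mex{1} = 0
G(3) = mex{0,0} = 1
G(4) = mex{1,1} = 0
G(5) = mex{0,0} = 1
G(6) = mex{1,1} = 0
G(7) = mex{0,0} = 1
G(8) = mex{1,1} = 0
G(9) = mex{0,0} = 1
G(10) = mex{1,1} = 0
G(11) = mex{0,0} = 1
G(12) = mex{1,1} = 0
G(13) = mex{0,0} = 1
G(14) = mex{1,1} = 0
G(15) = mex{0,0} = 1
G(16) = mex{1,1} = 0
G(17) = mex{0,0} = 1
G(18) = mex{1,1} = 0
G(19) = mex{0,0} = 1
G(20) = mex{1,1} = 0
G(21) = mex{0,0} = 1
G(22) = mex{1,1} = 0
G(23) = mex{0,0} = 1
G(24) = mex{1,1} = 0
G_A(24) = 0.
Heap B, S = {1, 5, 7}:
G(0) = 0
G(1) = mex{0} = 1
G(2) = mex{1} = 0
G(3) = mex{0} = 1
G(4) = mex{1} = 0
G(5) = mex{0,0} = 1
G(6) = mex{1,1} = 0
G(7) = mex{0,0,0} = 1
G(8) = mex{1,1,1} = 0
G(9) = mex{0,0,0} = 1
G(10) = mex{1,1,1} = 0
G_B(10) = 0.
Combined Grundy value = 0 ⊕ 0 = 0.
A winning move leaves total XOR = 0, i.e. changes one component's Grundy value g to g ⊕ X where X is the current total.
Heap A: target g' = 0⊕0 = 0, but every legal move changes the Grundy value (mex property), so 0 moves.
Heap B: target g' = 0⊕0 = 0, but every legal move changes the Grundy value (mex property), so 0 moves.

0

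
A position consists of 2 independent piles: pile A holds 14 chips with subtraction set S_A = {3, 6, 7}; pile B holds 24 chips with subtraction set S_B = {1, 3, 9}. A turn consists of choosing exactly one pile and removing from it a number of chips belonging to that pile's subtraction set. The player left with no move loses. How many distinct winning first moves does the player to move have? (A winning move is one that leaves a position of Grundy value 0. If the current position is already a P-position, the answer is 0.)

Pile A, S = {3, 6, 7}:
n :  0  1  2  3  4  5  6  7  8  9 10 11 12 13 14
G :  0  0  0  1  1  1  2  2  2  3  0  0  0  1  1
G_A(14) = 1.
Pile B, S = {1, 3, 9}:
n :  0  1  2  3  4  5  6  7  8  9 10 11 12 13 14 15 16 17 18 19 20 21 22 23 24
G :  0  1  0  1  0  1  0  1  0  1  0  1  0  1  0  1  0  1  0  1  0  1  0  1  0
G_B(24) = 0.
Combined Grundy value = 1 ⊕ 0 = 1.
A winning move leaves total XOR = 0, i.e. changes one component's Grundy value g to g ⊕ X where X is the current total.
Pile A: need g' = 1⊕1 = 0. Options: 14−3→G=0, 14−6→G=2, 14−7→G=2. Hits: 1.
Pile B: need g' = 0⊕1 = 1. Options: 24−1→G=1, 24−3→G=1, 24−9→G=1. Hits: 3.

4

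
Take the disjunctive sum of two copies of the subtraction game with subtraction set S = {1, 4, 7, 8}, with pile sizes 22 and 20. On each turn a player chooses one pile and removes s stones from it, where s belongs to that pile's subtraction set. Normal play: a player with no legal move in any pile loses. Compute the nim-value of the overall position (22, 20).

1

All piles use S = {1, 4, 7, 8}:
n :  0  1  2  3  4  5  6  7  8  9 10 11 12 13 14 15 16 17 18 19 20 21 22
G :  0  1  0  1  2  0  1  2  3  2  3  0  1  3  0  1  0  1  2  3  2  4  3
Pile A: G(22) = 3.
Pile B: G(20) = 2.
Combined Grundy value = 3 ⊕ 2 = 1.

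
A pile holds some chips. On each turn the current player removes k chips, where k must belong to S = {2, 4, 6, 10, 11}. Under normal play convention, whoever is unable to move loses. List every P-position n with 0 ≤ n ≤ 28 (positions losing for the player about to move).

n :  0  1  2  3  4  5  6  7  8  9 10 11 12 13 14 15 16 17 18 19 20 21 22 23 24 25 26 27 28
G :  0  0  1  1  2  2  3  3  0  0  1  1  2  2  3  3  0  0  1  1  2  2  3  3  0  0  1  1  2
P-positions are exactly the n with G(n) = 0.

0, 1, 8, 9, 16, 17, 24, 25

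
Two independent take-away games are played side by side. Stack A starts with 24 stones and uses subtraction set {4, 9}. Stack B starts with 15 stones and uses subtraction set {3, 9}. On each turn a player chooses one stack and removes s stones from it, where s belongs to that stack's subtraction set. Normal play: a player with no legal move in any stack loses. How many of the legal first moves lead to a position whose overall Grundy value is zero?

Stack A, S = {4, 9}:
n :  0  1  2  3  4  5  6  7  8  9 10 11 12 13 14 15 16 17 18 19 20 21 22 23 24
G :  0  0  0  0  1  1  1  1  0  2  2  2  1  0  0  0  0  1  1  1  1  0  2  2  2
G_A(24) = 2.
Stack B, S = {3, 9}:
n :  0  1  2  3  4  5  6  7  8  9 10 11 12 13 14 15
G :  0  0  0  1  1  1  0  0  0  1  1  1  0  0  0  1
G_B(15) = 1.
Combined Grundy value = 2 ⊕ 1 = 3.
A winning move leaves total XOR = 0, i.e. changes one component's Grundy value g to g ⊕ X where X is the current total.
Stack A: need g' = 2⊕3 = 1. Options: 24−4→G=1, 24−9→G=0. Hits: 1.
Stack B: need g' = 1⊕3 = 2. Options: 15−3→G=0, 15−9→G=0. Hits: 0.

1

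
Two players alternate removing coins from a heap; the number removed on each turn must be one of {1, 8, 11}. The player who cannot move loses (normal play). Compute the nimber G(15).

2

G(0) = 0
G(1) = mex{0} = 1
G(2) = mex{1} = 0
G(3) = mex{0} = 1
G(4) = mex{1} = 0
G(5) = mex{0} = 1
G(6) = mex{1} = 0
G(7) = mex{0} = 1
G(8) = mex{1,0} = 2
G(9) = mex{2,1} = 0
G(10) = mex{0,0} = 1
G(11) = mex{1,1,0} = 2
G(12) = mex{2,0,1} = 3
G(13) = mex{3,1,0} = 2
G(14) = mex{2,0,1} = 3
G(15) = mex{3,1,0} = 2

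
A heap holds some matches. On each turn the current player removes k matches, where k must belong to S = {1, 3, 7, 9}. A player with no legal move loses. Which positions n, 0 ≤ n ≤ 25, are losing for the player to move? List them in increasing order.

G(0) = 0
G(1) = mex{0} = 1
G(2) = mex{1} = 0
G(3) = mex{0,0} = 1
G(4) = mex{1,1} = 0
G(5) = mex{0,0} = 1
G(6) = mex{1,1} = 0
G(7) = mex{0,0,0} = 1
G(8) = mex{1,1,1} = 0
G(9) = mex{0,0,0,0} = 1
G(10) = mex{1,1,1,1} = 0
G(11) = mex{0,0,0,0} = 1
G(12) = mex{1,1,1,1} = 0
G(13) = mex{0,0,0,0} = 1
G(14) = mex{1,1,1,1} = 0
G(15) = mex{0,0,0,0} = 1
G(16) = mex{1,1,1,1} = 0
G(17) = mex{0,0,0,0} = 1
G(18) = mex{1,1,1,1} = 0
G(19) = mex{0,0,0,0} = 1
G(20) = mex{1,1,1,1} = 0
G(21) = mex{0,0,0,0} = 1
G(22) = mex{1,1,1,1} = 0
G(23) = mex{0,0,0,0} = 1
G(24) = mex{1,1,1,1} = 0
G(25) = mex{0,0,0,0} = 1
P-positions are exactly the n with G(n) = 0.

0, 2, 4, 6, 8, 10, 12, 14, 16, 18, 20, 22, 24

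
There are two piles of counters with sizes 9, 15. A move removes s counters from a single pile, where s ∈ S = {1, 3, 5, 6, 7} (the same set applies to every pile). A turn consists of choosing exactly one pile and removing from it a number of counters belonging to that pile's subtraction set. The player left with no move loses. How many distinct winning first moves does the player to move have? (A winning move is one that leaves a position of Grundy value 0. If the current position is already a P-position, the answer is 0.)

All piles use S = {1, 3, 5, 6, 7}:
G(0) = 0
G(1) = mex{0} = 1
G(2) = mex{1} = 0
G(3) = mex{0,0} = 1
G(4) = mex{1,1} = 0
G(5) = mex{0,0,0} = 1
G(6) = mex{1,1,1,0} = 2
G(7) = mex{2,0,0,1,0} = 3
G(8) = mex{3,1,1,0,1} = 2
G(9) = mex{2,2,0,1,0} = 3
G(10) = mex{3,3,1,0,1} = 2
G(11) = mex{2,2,2,1,0} = 3
G(12) = mex{3,3,3,2,1} = 0
G(13) = mex{0,2,2,3,2} = 1
G(14) = mex{1,3,3,2,3} = 0
G(15) = mex{0,0,2,3,2} = 1
Pile A: G(9) = 3.
Pile B: G(15) = 1.
Combined Grundy value = 3 ⊕ 1 = 2.
A winning move leaves total XOR = 0, i.e. changes one component's Grundy value g to g ⊕ X where X is the current total.
Pile A: need g' = 3⊕2 = 1. Options: 9−1→G=2, 9−3→G=2, 9−5→G=0, 9−6→G=1, 9−7→G=0. Hits: 1.
Pile B: need g' = 1⊕2 = 3. Options: 15−1→G=0, 15−3→G=0, 15−5→G=2, 15−6→G=3, 15−7→G=2. Hits: 1.

2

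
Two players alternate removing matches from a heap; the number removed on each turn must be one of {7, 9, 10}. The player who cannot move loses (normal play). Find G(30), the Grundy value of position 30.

1

G(0) = 0
G(1) = mex{} = 0
G(2) = mex{} = 0
G(3) = mex{} = 0
G(4) = mex{} = 0
G(5) = mex{} = 0
G(6) = mex{} = 0
G(7) = mex{0} = 1
G(8) = mex{0} = 1
G(9) = mex{0,0} = 1
G(10) = mex{0,0,0} = 1
G(11) = mex{0,0,0} = 1
G(12) = mex{0,0,0} = 1
G(13) = mex{0,0,0} = 1
G(14) = mex{1,0,0} = 2
G(15) = mex{1,0,0} = 2
G(16) = mex{1,1,0} = 2
G(17) = mex{1,1,1} = 0
G(18) = mex{1,1,1} = 0
G(19) = mex{1,1,1} = 0
G(20) = mex{1,1,1} = 0
G(21) = mex{2,1,1} = 0
G(22) = mex{2,1,1} = 0
G(23) = mex{2,2,1} = 0
G(24) = mex{0,2,2} = 1
G(25) = mex{0,2,2} = 1
G(26) = mex{0,0,2} = 1
G(27) = mex{0,0,0} = 1
G(28) = mex{0,0,0} = 1
G(29) = mex{0,0,0} = 1
G(30) = mex{0,0,0} = 1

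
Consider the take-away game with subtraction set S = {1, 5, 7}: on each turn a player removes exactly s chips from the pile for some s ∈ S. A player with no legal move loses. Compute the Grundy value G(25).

1

n :  0  1  2  3  4  5  6  7  8  9 10 11 12 13 14 15 16 17 18 19 20 21 22 23 24 25
G :  0  1  0  1  0  1  0  1  0  1  0  1  0  1  0  1  0  1  0  1  0  1  0  1  0  1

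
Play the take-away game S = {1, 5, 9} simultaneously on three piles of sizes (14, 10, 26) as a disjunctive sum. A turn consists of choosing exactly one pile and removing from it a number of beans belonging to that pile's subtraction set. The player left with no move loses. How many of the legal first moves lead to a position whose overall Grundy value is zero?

All piles use S = {1, 5, 9}:
n :  0  1  2  3  4  5  6  7  8  9 10 11 12 13 14 15 16 17 18 19 20 21 22 23 24 25 26
G :  0  1  0  1  0  1  0  1  0  1  0  1  0  1  0  1  0  1  0  1  0  1  0  1  0  1  0
Pile A: G(14) = 0.
Pile B: G(10) = 0.
Pile C: G(26) = 0.
Combined Grundy value = 0 ⊕ 0 ⊕ 0 = 0.
A winning move leaves total XOR = 0, i.e. changes one component's Grundy value g to g ⊕ X where X is the current total.
Pile A: target g' = 0⊕0 = 0, but every legal move changes the Grundy value (mex property), so 0 moves.
Pile B: target g' = 0⊕0 = 0, but every legal move changes the Grundy value (mex property), so 0 moves.
Pile C: target g' = 0⊕0 = 0, but every legal move changes the Grundy value (mex property), so 0 moves.

0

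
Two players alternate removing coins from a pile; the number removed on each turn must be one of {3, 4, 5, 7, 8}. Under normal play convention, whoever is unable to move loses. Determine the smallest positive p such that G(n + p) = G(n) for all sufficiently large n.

11

G(0) = 0
G(1) = mex{} = 0
G(2) = mex{} = 0
G(3) = mex{0} = 1
G(4) = mex{0,0} = 1
G(5) = mex{0,0,0} = 1
G(6) = mex{1,0,0} = 2
G(7) = mex{1,1,0,0} = 2
G(8) = mex{1,1,1,0,0} = 2
G(9) = mex{2,1,1,0,0} = 3
G(10) = mex{2,2,1,1,0} = 3
G(11) = mex{2,2,2,1,1} = 0
G(12) = mex{3,2,2,1,1} = 0
G(13) = mex{3,3,2,2,1} = 0
G(14) = mex{0,3,3,2,2} = 1
G(15) = mex{0,0,3,2,2} = 1
G(16) = mex{0,0,0,3,2} = 1
G(17) = mex{1,0,0,3,3} = 2
G(18) = mex{1,1,0,0,3} = 2
G(19) = mex{1,1,1,0,0} = 2
G(20) = mex{2,1,1,0,0} = 3
G(21) = mex{2,2,1,1,0} = 3
G(22) = mex{2,2,2,1,1} = 0
G(23) = mex{3,2,2,1,1} = 0
G(n+11) = G(n) holds for n = 0,…,7 (a full window of length max(S) = 8), so the sequence is purely periodic with period 11.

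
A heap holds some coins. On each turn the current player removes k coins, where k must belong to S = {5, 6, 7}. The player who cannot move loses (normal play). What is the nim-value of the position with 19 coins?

n :  0  1  2  3  4  5  6  7  8  9 10 11 12 13 14 15 16 17 18 19
G :  0  0  0  0  0  1  1  1  1  1  2  2  0  0  0  0  0  1  1  1

1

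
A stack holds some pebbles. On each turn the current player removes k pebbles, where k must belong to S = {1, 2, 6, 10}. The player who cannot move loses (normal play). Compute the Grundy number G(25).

n :  0  1  2  3  4  5  6  7  8  9 10 11 12 13 14 15 16 17 18 19 20 21 22 23 24 25
G :  0  1  2  0  1  2  3  0  1  2  3  0  1  2  0  1  2  3  0  1  2  3  0  1  2  0

0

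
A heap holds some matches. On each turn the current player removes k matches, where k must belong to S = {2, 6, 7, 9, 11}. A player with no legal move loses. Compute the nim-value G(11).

3

G(0) = 0
G(1) = mex{} = 0
G(2) = mex{0} = 1
G(3) = mex{0} = 1
G(4) = mex{1} = 0
G(5) = mex{1} = 0
G(6) = mex{0,0} = 1
G(7) = mex{0,0,0} = 1
G(8) = mex{1,1,0} = 2
G(9) = mex{1,1,1,0} = 2
G(10) = mex{2,0,1,0} = 3
G(11) = mex{2,0,0,1,0} = 3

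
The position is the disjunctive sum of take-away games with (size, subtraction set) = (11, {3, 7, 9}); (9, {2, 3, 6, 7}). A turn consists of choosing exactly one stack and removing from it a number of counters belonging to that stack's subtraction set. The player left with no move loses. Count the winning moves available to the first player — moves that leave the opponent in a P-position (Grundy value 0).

2

Stack A, S = {3, 7, 9}:
G(0) = 0
G(1) = mex{} = 0
G(2) = mex{} = 0
G(3) = mex{0} = 1
G(4) = mex{0} = 1
G(5) = mex{0} = 1
G(6) = mex{1} = 0
G(7) = mex{1,0} = 2
G(8) = mex{1,0} = 2
G(9) = mex{0,0,0} = 1
G(10) = mex{2,1,0} = 3
G(11) = mex{2,1,0} = 3
G_A(11) = 3.
Stack B, S = {2, 3, 6, 7}:
G(0) = 0
G(1) = mex{} = 0
G(2) = mex{0} = 1
G(3) = mex{0,0} = 1
G(4) = mex{1,0} = 2
G(5) = mex{1,1} = 0
G(6) = mex{2,1,0} = 3
G(7) = mex{0,2,0,0} = 1
G(8) = mex{3,0,1,0} = 2
G(9) = mex{1,3,1,1} = 0
G_B(9) = 0.
Combined Grundy value = 3 ⊕ 0 = 3.
A winning move leaves total XOR = 0, i.e. changes one component's Grundy value g to g ⊕ X where X is the current total.
Stack A: need g' = 3⊕3 = 0. Options: 11−3→G=2, 11−7→G=1, 11−9→G=0. Hits: 1.
Stack B: need g' = 0⊕3 = 3. Options: 9−2→G=1, 9−3→G=3, 9−6→G=1, 9−7→G=1. Hits: 1.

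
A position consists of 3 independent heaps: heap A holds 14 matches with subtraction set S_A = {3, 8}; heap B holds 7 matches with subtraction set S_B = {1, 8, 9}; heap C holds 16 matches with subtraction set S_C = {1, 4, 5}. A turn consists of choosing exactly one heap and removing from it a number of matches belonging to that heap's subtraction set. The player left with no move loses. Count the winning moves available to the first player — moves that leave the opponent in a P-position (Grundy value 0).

Heap A, S = {3, 8}:
n :  0  1  2  3  4  5  6  7  8  9 10 11 12 13 14
G :  0  0  0  1  1  1  0  0  2  1  1  0  0  0  1
G_A(14) = 1.
Heap B, S = {1, 8, 9}:
n : 0 1 2 3 4 5 6 7
G : 0 1 0 1 0 1 0 1
G_B(7) = 1.
Heap C, S = {1, 4, 5}:
n :  0  1  2  3  4  5  6  7  8  9 10 11 12 13 14 15 16
G :  0  1  0  1  2  3  2  3  0  1  0  1  2  3  2  3  0
G_C(16) = 0.
Combined Grundy value = 1 ⊕ 1 ⊕ 0 = 0.
A winning move leaves total XOR = 0, i.e. changes one component's Grundy value g to g ⊕ X where X is the current total.
Heap A: target g' = 1⊕0 = 1, but every legal move changes the Grundy value (mex property), so 0 moves.
Heap B: target g' = 1⊕0 = 1, but every legal move changes the Grundy value (mex property), so 0 moves.
Heap C: target g' = 0⊕0 = 0, but every legal move changes the Grundy value (mex property), so 0 moves.

0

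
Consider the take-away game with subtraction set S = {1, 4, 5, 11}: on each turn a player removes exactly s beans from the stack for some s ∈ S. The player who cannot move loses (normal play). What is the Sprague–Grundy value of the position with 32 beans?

0

G(0) = 0
G(1) = mex{0} = 1
G(2) = mex{1} = 0
G(3) = mex{0} = 1
G(4) = mex{1,0} = 2
G(5) = mex{2,1,0} = 3
G(6) = mex{3,0,1} = 2
G(7) = mex{2,1,0} = 3
G(8) = mex{3,2,1} = 0
G(9) = mex{0,3,2} = 1
G(10) = mex{1,2,3} = 0
G(11) = mex{0,3,2,0} = 1
G(12) = mex{1,0,3,1} = 2
G(13) = mex{2,1,0,0} = 3
G(14) = mex{3,0,1,1} = 2
G(15) = mex{2,1,0,2} = 3
G(16) = mex{3,2,1,3} = 0
G(17) = mex{0,3,2,2} = 1
G(18) = mex{1,2,3,3} = 0
G(19) = mex{0,3,2,0} = 1
G(20) = mex{1,0,3,1} = 2
G(21) = mex{2,1,0,0} = 3
G(22) = mex{3,0,1,1} = 2
G(23) = mex{2,1,0,2} = 3
G(24) = mex{3,2,1,3} = 0
G(25) = mex{0,3,2,2} = 1
G(26) = mex{1,2,3,3} = 0
G(27) = mex{0,3,2,0} = 1
G(28) = mex{1,0,3,1} = 2
G(29) = mex{2,1,0,0} = 3
G(30) = mex{3,0,1,1} = 2
G(31) = mex{2,1,0,2} = 3
G(32) = mex{3,2,1,3} = 0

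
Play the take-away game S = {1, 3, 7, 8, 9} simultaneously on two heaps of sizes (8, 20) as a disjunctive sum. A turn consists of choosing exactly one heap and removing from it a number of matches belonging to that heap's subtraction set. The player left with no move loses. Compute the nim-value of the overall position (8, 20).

2

All heaps use S = {1, 3, 7, 8, 9}:
n :  0  1  2  3  4  5  6  7  8  9 10 11 12 13 14 15 16 17 18 19 20
G :  0  1  0  1  0  1  0  1  2  3  2  3  2  3  2  3  0  1  0  1  0
Heap A: G(8) = 2.
Heap B: G(20) = 0.
Combined Grundy value = 2 ⊕ 0 = 2.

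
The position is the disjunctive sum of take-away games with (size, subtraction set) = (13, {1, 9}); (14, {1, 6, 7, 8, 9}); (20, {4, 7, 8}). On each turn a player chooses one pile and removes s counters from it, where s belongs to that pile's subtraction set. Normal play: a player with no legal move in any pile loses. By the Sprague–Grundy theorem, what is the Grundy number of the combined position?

3

Pile A, S = {1, 9}:
G(0) = 0
G(1) = mex{0} = 1
G(2) = mex{1} = 0
G(3) = mex{0} = 1
G(4) = mex{1} = 0
G(5) = mex{0} = 1
G(6) = mex{1} = 0
G(7) = mex{0} = 1
G(8) = mex{1} = 0
G(9) = mex{0,0} = 1
G(10) = mex{1,1} = 0
G(11) = mex{0,0} = 1
G(12) = mex{1,1} = 0
G(13) = mex{0,0} = 1
G_A(13) = 1.
Pile B, S = {1, 6, 7, 8, 9}:
n :  0  1  2  3  4  5  6  7  8  9 10 11 12 13 14
G :  0  1  0  1  0  1  2  3  2  3  2  3  4  5  0
G_B(14) = 0.
Pile C, S = {4, 7, 8}:
n :  0  1  2  3  4  5  6  7  8  9 10 11 12 13 14 15 16 17 18 19 20
G :  0  0  0  0  1  1  1  1  2  2  2  2  0  0  0  0  1  1  1  1  2
G_C(20) = 2.
Combined Grundy value = 1 ⊕ 0 ⊕ 2 = 3.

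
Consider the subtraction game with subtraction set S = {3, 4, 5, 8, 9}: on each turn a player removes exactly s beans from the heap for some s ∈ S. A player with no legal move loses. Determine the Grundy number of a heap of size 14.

0

n :  0  1  2  3  4  5  6  7  8  9 10 11 12 13 14
G :  0  0  0  1  1  1  2  2  2  3  3  3  0  0  0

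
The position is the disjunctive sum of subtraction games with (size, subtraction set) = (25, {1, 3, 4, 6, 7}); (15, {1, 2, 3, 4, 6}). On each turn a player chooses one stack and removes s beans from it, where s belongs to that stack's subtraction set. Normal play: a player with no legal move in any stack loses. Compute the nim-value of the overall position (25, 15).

Stack A, S = {1, 3, 4, 6, 7}:
G(0) = 0
G(1) = mex{0} = 1
G(2) = mex{1} = 0
G(3) = mex{0,0} = 1
G(4) = mex{1,1,0} = 2
G(5) = mex{2,0,1} = 3
G(6) = mex{3,1,0,0} = 2
G(7) = mex{2,2,1,1,0} = 3
G(8) = mex{3,3,2,0,1} = 4
G(9) = mex{4,2,3,1,0} = 5
G(10) = mex{5,3,2,2,1} = 0
G(11) = mex{0,4,3,3,2} = 1
G(12) = mex{1,5,4,2,3} = 0
G(13) = mex{0,0,5,3,2} = 1
G(14) = mex{1,1,0,4,3} = 2
G(15) = mex{2,0,1,5,4} = 3
G(16) = mex{3,1,0,0,5} = 2
G(17) = mex{2,2,1,1,0} = 3
G(18) = mex{3,3,2,0,1} = 4
G(19) = mex{4,2,3,1,0} = 5
G(20) = mex{5,3,2,2,1} = 0
G(21) = mex{0,4,3,3,2} = 1
G(22) = mex{1,5,4,2,3} = 0
G(23) = mex{0,0,5,3,2} = 1
G(24) = mex{1,1,0,4,3} = 2
G(25) = mex{2,0,1,5,4} = 3
G_A(25) = 3.
Stack B, S = {1, 2, 3, 4, 6}:
n :  0  1  2  3  4  5  6  7  8  9 10 11 12 13 14 15
G :  0  1  2  3  4  0  1  2  3  4  0  1  2  3  4  0
G_B(15) = 0.
Combined Grundy value = 3 ⊕ 0 = 3.

3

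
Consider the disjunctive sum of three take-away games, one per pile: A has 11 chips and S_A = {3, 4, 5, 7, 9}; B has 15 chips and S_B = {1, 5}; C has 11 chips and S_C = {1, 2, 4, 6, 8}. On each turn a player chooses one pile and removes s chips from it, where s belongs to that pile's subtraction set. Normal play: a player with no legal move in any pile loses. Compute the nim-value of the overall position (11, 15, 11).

3

Pile A, S = {3, 4, 5, 7, 9}:
n :  0  1  2  3  4  5  6  7  8  9 10 11
G :  0  0  0  1  1  1  2  2  2  3  3  3
G_A(11) = 3.
Pile B, S = {1, 5}:
n :  0  1  2  3  4  5  6  7  8  9 10 11 12 13 14 15
G :  0  1  0  1  0  1  0  1  0  1  0  1  0  1  0  1
G_B(15) = 1.
Pile C, S = {1, 2, 4, 6, 8}:
n :  0  1  2  3  4  5  6  7  8  9 10 11
G :  0  1  2  0  1  2  3  4  5  3  0  1
G_C(11) = 1.
Combined Grundy value = 3 ⊕ 1 ⊕ 1 = 3.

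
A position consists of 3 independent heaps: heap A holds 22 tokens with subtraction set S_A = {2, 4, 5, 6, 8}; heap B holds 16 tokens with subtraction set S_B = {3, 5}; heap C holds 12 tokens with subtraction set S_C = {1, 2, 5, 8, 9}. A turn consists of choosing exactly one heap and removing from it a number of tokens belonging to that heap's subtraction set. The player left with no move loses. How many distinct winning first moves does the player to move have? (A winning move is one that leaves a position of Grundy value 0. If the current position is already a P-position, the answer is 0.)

Heap A, S = {2, 4, 5, 6, 8}:
n :  0  1  2  3  4  5  6  7  8  9 10 11 12 13 14 15 16 17 18 19 20 21 22
G :  0  0  1  1  2  2  3  3  4  4  0  0  1  1  2  2  3  3  4  4  0  0  1
G_A(22) = 1.
Heap B, S = {3, 5}:
G(0) = 0
G(1) = mex{} = 0
G(2) = mex{} = 0
G(3) = mex{0} = 1
G(4) = mex{0} = 1
G(5) = mex{0,0} = 1
G(6) = mex{1,0} = 2
G(7) = mex{1,0} = 2
G(8) = mex{1,1} = 0
G(9) = mex{2,1} = 0
G(10) = mex{2,1} = 0
G(11) = mex{0,2} = 1
G(12) = mex{0,2} = 1
G(13) = mex{0,0} = 1
G(14) = mex{1,0} = 2
G(15) = mex{1,0} = 2
G(16) = mex{1,1} = 0
G_B(16) = 0.
Heap C, S = {1, 2, 5, 8, 9}:
n :  0  1  2  3  4  5  6  7  8  9 10 11 12
G :  0  1  2  0  1  2  0  1  2  3  0  1  2
G_C(12) = 2.
Combined Grundy value = 1 ⊕ 0 ⊕ 2 = 3.
A winning move leaves total XOR = 0, i.e. changes one component's Grundy value g to g ⊕ X where X is the current total.
Heap A: need g' = 1⊕3 = 2. Options: 22−2→G=0, 22−4→G=4, 22−5→G=3, 22−6→G=3, 22−8→G=2. Hits: 1.
Heap B: need g' = 0⊕3 = 3. Options: 16−3→G=1, 16−5→G=1. Hits: 0.
Heap C: need g' = 2⊕3 = 1. Options: 12−1→G=1, 12−2→G=0, 12−5→G=1, 12−8→G=1, 12−9→G=0. Hits: 3.

4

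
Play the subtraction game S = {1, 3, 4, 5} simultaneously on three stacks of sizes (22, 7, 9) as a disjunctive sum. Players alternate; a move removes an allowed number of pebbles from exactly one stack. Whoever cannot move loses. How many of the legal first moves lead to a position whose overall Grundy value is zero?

All stacks use S = {1, 3, 4, 5}:
G(0) = 0
G(1) = mex{0} = 1
G(2) = mex{1} = 0
G(3) = mex{0,0} = 1
G(4) = mex{1,1,0} = 2
G(5) = mex{2,0,1,0} = 3
G(6) = mex{3,1,0,1} = 2
G(7) = mex{2,2,1,0} = 3
G(8) = mex{3,3,2,1} = 0
G(9) = mex{0,2,3,2} = 1
G(10) = mex{1,3,2,3} = 0
G(11) = mex{0,0,3,2} = 1
G(12) = mex{1,1,0,3} = 2
G(13) = mex{2,0,1,0} = 3
G(14) = mex{3,1,0,1} = 2
G(15) = mex{2,2,1,0} = 3
G(16) = mex{3,3,2,1} = 0
G(17) = mex{0,2,3,2} = 1
G(18) = mex{1,3,2,3} = 0
G(19) = mex{0,0,3,2} = 1
G(20) = mex{1,1,0,3} = 2
G(21) = mex{2,0,1,0} = 3
G(22) = mex{3,1,0,1} = 2
Stack A: G(22) = 2.
Stack B: G(7) = 3.
Stack C: G(9) = 1.
Combined Grundy value = 2 ⊕ 3 ⊕ 1 = 0.
A winning move leaves total XOR = 0, i.e. changes one component's Grundy value g to g ⊕ X where X is the current total.
Stack A: target g' = 2⊕0 = 2, but every legal move changes the Grundy value (mex property), so 0 moves.
Stack B: target g' = 3⊕0 = 3, but every legal move changes the Grundy value (mex property), so 0 moves.
Stack C: target g' = 1⊕0 = 1, but every legal move changes the Grundy value (mex property), so 0 moves.

0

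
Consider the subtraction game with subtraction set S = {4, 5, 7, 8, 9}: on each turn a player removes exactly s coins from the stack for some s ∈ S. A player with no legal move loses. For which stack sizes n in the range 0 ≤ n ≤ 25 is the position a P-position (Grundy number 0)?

0, 1, 2, 3, 13, 14, 15, 16

G(0) = 0
G(1) = mex{} = 0
G(2) = mex{} = 0
G(3) = mex{} = 0
G(4) = mex{0} = 1
G(5) = mex{0,0} = 1
G(6) = mex{0,0} = 1
G(7) = mex{0,0,0} = 1
G(8) = mex{1,0,0,0} = 2
G(9) = mex{1,1,0,0,0} = 2
G(10) = mex{1,1,0,0,0} = 2
G(11) = mex{1,1,1,0,0} = 2
G(12) = mex{2,1,1,1,0} = 3
G(13) = mex{2,2,1,1,1} = 0
G(14) = mex{2,2,1,1,1} = 0
G(15) = mex{2,2,2,1,1} = 0
G(16) = mex{3,2,2,2,1} = 0
G(17) = mex{0,3,2,2,2} = 1
G(18) = mex{0,0,2,2,2} = 1
G(19) = mex{0,0,3,2,2} = 1
G(20) = mex{0,0,0,3,2} = 1
G(21) = mex{1,0,0,0,3} = 2
G(22) = mex{1,1,0,0,0} = 2
G(23) = mex{1,1,0,0,0} = 2
G(24) = mex{1,1,1,0,0} = 2
G(25) = mex{2,1,1,1,0} = 3
P-positions are exactly the n with G(n) = 0.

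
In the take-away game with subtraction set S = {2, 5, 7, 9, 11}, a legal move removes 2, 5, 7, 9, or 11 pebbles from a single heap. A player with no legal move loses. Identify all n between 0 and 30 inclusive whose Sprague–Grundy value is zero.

n :  0  1  2  3  4  5  6  7  8  9 10 11 12 13 14 15 16 17 18 19 20 21 22 23 24 25 26 27 28 29 30
G :  0  0  1  1  0  2  1  3  2  2  3  3  4  4  0  5  1  0  0  1  1  2  2  3  3  2  4  3  5  4  0
P-positions are exactly the n with G(n) = 0.

0, 1, 4, 14, 17, 18, 30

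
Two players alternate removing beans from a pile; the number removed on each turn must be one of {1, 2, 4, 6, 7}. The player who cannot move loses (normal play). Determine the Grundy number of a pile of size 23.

G(0) = 0
G(1) = mex{0} = 1
G(2) = mex{1,0} = 2
G(3) = mex{2,1} = 0
G(4) = mex{0,2,0} = 1
G(5) = mex{1,0,1} = 2
G(6) = mex{2,1,2,0} = 3
G(7) = mex{3,2,0,1,0} = 4
G(8) = mex{4,3,1,2,1} = 0
G(9) = mex{0,4,2,0,2} = 1
G(10) = mex{1,0,3,1,0} = 2
G(11) = mex{2,1,4,2,1} = 0
G(12) = mex{0,2,0,3,2} = 1
G(13) = mex{1,0,1,4,3} = 2
G(14) = mex{2,1,2,0,4} = 3
G(15) = mex{3,2,0,1,0} = 4
G(16) = mex{4,3,1,2,1} = 0
G(17) = mex{0,4,2,0,2} = 1
G(18) = mex{1,0,3,1,0} = 2
G(19) = mex{2,1,4,2,1} = 0
G(20) = mex{0,2,0,3,2} = 1
G(21) = mex{1,0,1,4,3} = 2
G(22) = mex{2,1,2,0,4} = 3
G(23) = mex{3,2,0,1,0} = 4

4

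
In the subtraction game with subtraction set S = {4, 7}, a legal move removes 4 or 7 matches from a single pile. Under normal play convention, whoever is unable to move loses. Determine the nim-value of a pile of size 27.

1

n :  0  1  2  3  4  5  6  7  8  9 10 11 12 13 14 15 16 17 18 19 20 21 22 23 24 25 26 27
G :  0  0  0  0  1  1  1  1  2  2  2  0  0  0  0  1  1  1  1  2  2  2  0  0  0  0  1  1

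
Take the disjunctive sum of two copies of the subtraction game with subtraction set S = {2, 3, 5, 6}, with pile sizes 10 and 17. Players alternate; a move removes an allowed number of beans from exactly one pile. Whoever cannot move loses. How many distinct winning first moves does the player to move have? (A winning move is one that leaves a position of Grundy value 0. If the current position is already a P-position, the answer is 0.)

All piles use S = {2, 3, 5, 6}:
n :  0  1  2  3  4  5  6  7  8  9 10 11 12 13 14 15 16 17
G :  0  0  1  1  2  2  3  3  0  0  1  1  2  2  3  3  0  0
Pile A: G(10) = 1.
Pile B: G(17) = 0.
Combined Grundy value = 1 ⊕ 0 = 1.
A winning move leaves total XOR = 0, i.e. changes one component's Grundy value g to g ⊕ X where X is the current total.
Pile A: need g' = 1⊕1 = 0. Options: 10−2→G=0, 10−3→G=3, 10−5→G=2, 10−6→G=2. Hits: 1.
Pile B: need g' = 0⊕1 = 1. Options: 17−2→G=3, 17−3→G=3, 17−5→G=2, 17−6→G=1. Hits: 1.

2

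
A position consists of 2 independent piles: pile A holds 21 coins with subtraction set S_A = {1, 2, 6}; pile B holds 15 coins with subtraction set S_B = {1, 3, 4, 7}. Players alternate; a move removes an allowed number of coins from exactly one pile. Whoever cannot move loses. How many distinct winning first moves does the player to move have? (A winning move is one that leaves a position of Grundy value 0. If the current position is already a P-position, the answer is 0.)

2

Pile A, S = {1, 2, 6}:
n :  0  1  2  3  4  5  6  7  8  9 10 11 12 13 14 15 16 17 18 19 20 21
G :  0  1  2  0  1  2  3  0  1  2  0  1  2  3  0  1  2  0  1  2  3  0
G_A(21) = 0.
Pile B, S = {1, 3, 4, 7}:
n :  0  1  2  3  4  5  6  7  8  9 10 11 12 13 14 15
G :  0  1  0  1  2  3  2  3  0  1  0  1  2  3  2  3
G_B(15) = 3.
Combined Grundy value = 0 ⊕ 3 = 3.
A winning move leaves total XOR = 0, i.e. changes one component's Grundy value g to g ⊕ X where X is the current total.
Pile A: need g' = 0⊕3 = 3. Options: 21−1→G=3, 21−2→G=2, 21−6→G=1. Hits: 1.
Pile B: need g' = 3⊕3 = 0. Options: 15−1→G=2, 15−3→G=2, 15−4→G=1, 15−7→G=0. Hits: 1.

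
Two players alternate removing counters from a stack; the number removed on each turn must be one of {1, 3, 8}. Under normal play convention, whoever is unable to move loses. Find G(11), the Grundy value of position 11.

G(0) = 0
G(1) = mex{0} = 1
G(2) = mex{1} = 0
G(3) = mex{0,0} = 1
G(4) = mex{1,1} = 0
G(5) = mex{0,0} = 1
G(6) = mex{1,1} = 0
G(7) = mex{0,0} = 1
G(8) = mex{1,1,0} = 2
G(9) = mex{2,0,1} = 3
G(10) = mex{3,1,0} = 2
G(11) = mex{2,2,1} = 0

0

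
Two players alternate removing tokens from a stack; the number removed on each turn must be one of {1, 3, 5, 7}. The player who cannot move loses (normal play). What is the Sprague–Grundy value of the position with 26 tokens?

n :  0  1  2  3  4  5  6  7  8  9 10 11 12 13 14 15 16 17 18 19 20 21 22 23 24 25 26
G :  0  1  0  1  0  1  0  1  0  1  0  1  0  1  0  1  0  1  0  1  0  1  0  1  0  1  0

0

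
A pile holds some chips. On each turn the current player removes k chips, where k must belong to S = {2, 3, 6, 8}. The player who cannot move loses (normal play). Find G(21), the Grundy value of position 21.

1

G(0) = 0
G(1) = mex{} = 0
G(2) = mex{0} = 1
G(3) = mex{0,0} = 1
G(4) = mex{1,0} = 2
G(5) = mex{1,1} = 0
G(6) = mex{2,1,0} = 3
G(7) = mex{0,2,0} = 1
G(8) = mex{3,0,1,0} = 2
G(9) = mex{1,3,1,0} = 2
G(10) = mex{2,1,2,1} = 0
G(11) = mex{2,2,0,1} = 3
G(12) = mex{0,2,3,2} = 1
G(13) = mex{3,0,1,0} = 2
G(14) = mex{1,3,2,3} = 0
G(15) = mex{2,1,2,1} = 0
G(16) = mex{0,2,0,2} = 1
G(17) = mex{0,0,3,2} = 1
G(18) = mex{1,0,1,0} = 2
G(19) = mex{1,1,2,3} = 0
G(20) = mex{2,1,0,1} = 3
G(21) = mex{0,2,0,2} = 1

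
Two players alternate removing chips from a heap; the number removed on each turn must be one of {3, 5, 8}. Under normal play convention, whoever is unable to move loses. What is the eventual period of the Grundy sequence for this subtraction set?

11

n :  0  1  2  3  4  5  6  7  8  9 10 11 12 13 14 15 16 17 18 19 20 21 22 23
G :  0  0  0  1  1  1  2  2  2  3  3  0  0  0  1  1  1  2  2  2  3  3  0  0
G(n+11) = G(n) holds for n = 0,…,7 (a full window of length max(S) = 8), so the sequence is purely periodic with period 11.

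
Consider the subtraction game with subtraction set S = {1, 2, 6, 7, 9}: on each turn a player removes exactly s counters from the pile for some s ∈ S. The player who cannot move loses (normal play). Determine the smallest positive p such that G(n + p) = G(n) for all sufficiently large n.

8

n :  0  1  2  3  4  5  6  7  8  9 10 11 12 13 14 15 16 17 18
G :  0  1  2  0  1  2  3  4  0  1  2  0  1  2  3  4  0  1  2
G(n+8) = G(n) holds for n = 0,…,8 (a full window of length max(S) = 9), so the sequence is purely periodic with period 8.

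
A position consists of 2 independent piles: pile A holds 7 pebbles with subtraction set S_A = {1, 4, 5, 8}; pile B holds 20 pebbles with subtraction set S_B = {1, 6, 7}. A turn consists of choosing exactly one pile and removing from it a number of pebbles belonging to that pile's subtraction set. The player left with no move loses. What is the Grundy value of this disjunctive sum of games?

1

Pile A, S = {1, 4, 5, 8}:
n : 0 1 2 3 4 5 6 7
G : 0 1 0 1 2 3 2 3
G_A(7) = 3.
Pile B, S = {1, 6, 7}:
n :  0  1  2  3  4  5  6  7  8  9 10 11 12 13 14 15 16 17 18 19 20
G :  0  1  0  1  0  1  2  3  2  3  2  3  0  1  0  1  0  1  2  3  2
G_B(20) = 2.
Combined Grundy value = 3 ⊕ 2 = 1.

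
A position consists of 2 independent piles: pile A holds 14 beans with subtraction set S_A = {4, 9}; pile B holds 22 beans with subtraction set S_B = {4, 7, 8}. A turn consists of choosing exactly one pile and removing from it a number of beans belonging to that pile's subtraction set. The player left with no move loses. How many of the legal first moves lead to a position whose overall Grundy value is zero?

3

Pile A, S = {4, 9}:
G(0) = 0
G(1) = mex{} = 0
G(2) = mex{} = 0
G(3) = mex{} = 0
G(4) = mex{0} = 1
G(5) = mex{0} = 1
G(6) = mex{0} = 1
G(7) = mex{0} = 1
G(8) = mex{1} = 0
G(9) = mex{1,0} = 2
G(10) = mex{1,0} = 2
G(11) = mex{1,0} = 2
G(12) = mex{0,0} = 1
G(13) = mex{2,1} = 0
G(14) = mex{2,1} = 0
G_A(14) = 0.
Pile B, S = {4, 7, 8}:
n :  0  1  2  3  4  5  6  7  8  9 10 11 12 13 14 15 16 17 18 19 20 21 22
G :  0  0  0  0  1  1  1  1  2  2  2  2  0  0  0  0  1  1  1  1  2  2  2
G_B(22) = 2.
Combined Grundy value = 0 ⊕ 2 = 2.
A winning move leaves total XOR = 0, i.e. changes one component's Grundy value g to g ⊕ X where X is the current total.
Pile A: need g' = 0⊕2 = 2. Options: 14−4→G=2, 14−9→G=1. Hits: 1.
Pile B: need g' = 2⊕2 = 0. Options: 22−4→G=1, 22−7→G=0, 22−8→G=0. Hits: 2.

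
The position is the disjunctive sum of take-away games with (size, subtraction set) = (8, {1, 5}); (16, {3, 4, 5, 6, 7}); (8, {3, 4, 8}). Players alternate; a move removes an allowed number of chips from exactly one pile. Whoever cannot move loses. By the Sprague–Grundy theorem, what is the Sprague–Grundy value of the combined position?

Pile A, S = {1, 5}:
G(0) = 0
G(1) = mex{0} = 1
G(2) = mex{1} = 0
G(3) = mex{0} = 1
G(4) = mex{1} = 0
G(5) = mex{0,0} = 1
G(6) = mex{1,1} = 0
G(7) = mex{0,0} = 1
G(8) = mex{1,1} = 0
G_A(8) = 0.
Pile B, S = {3, 4, 5, 6, 7}:
n :  0  1  2  3  4  5  6  7  8  9 10 11 12 13 14 15 16
G :  0  0  0  1  1  1  2  2  2  3  0  0  0  1  1  1  2
G_B(16) = 2.
Pile C, S = {3, 4, 8}:
n : 0 1 2 3 4 5 6 7 8
G : 0 0 0 1 1 1 2 0 2
G_C(8) = 2.
Combined Grundy value = 0 ⊕ 2 ⊕ 2 = 0.

0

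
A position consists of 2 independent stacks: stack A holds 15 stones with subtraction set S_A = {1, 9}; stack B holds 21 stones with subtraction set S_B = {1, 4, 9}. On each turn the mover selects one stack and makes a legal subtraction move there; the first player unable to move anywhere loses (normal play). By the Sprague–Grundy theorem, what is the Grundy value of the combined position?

0

Stack A, S = {1, 9}:
n :  0  1  2  3  4  5  6  7  8  9 10 11 12 13 14 15
G :  0  1  0  1  0  1  0  1  0  1  0  1  0  1  0  1
G_A(15) = 1.
Stack B, S = {1, 4, 9}:
G(0) = 0
G(1) = mex{0} = 1
G(2) = mex{1} = 0
G(3) = mex{0} = 1
G(4) = mex{1,0} = 2
G(5) = mex{2,1} = 0
G(6) = mex{0,0} = 1
G(7) = mex{1,1} = 0
G(8) = mex{0,2} = 1
G(9) = mex{1,0,0} = 2
G(10) = mex{2,1,1} = 0
G(11) = mex{0,0,0} = 1
G(12) = mex{1,1,1} = 0
G(13) = mex{0,2,2} = 1
G(14) = mex{1,0,0} = 2
G(15) = mex{2,1,1} = 0
G(16) = mex{0,0,0} = 1
G(17) = mex{1,1,1} = 0
G(18) = mex{0,2,2} = 1
G(19) = mex{1,0,0} = 2
G(20) = mex{2,1,1} = 0
G(21) = mex{0,0,0} = 1
G_B(21) = 1.
Combined Grundy value = 1 ⊕ 1 = 0.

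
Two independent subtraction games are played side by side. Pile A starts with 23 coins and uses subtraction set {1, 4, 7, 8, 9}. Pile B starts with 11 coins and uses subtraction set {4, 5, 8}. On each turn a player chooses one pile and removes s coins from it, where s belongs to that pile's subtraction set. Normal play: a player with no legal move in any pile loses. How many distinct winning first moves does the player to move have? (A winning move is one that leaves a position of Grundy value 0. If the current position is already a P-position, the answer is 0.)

Pile A, S = {1, 4, 7, 8, 9}:
G(0) = 0
G(1) = mex{0} = 1
G(2) = mex{1} = 0
G(3) = mex{0} = 1
G(4) = mex{1,0} = 2
G(5) = mex{2,1} = 0
G(6) = mex{0,0} = 1
G(7) = mex{1,1,0} = 2
G(8) = mex{2,2,1,0} = 3
G(9) = mex{3,0,0,1,0} = 2
G(10) = mex{2,1,1,0,1} = 3
G(11) = mex{3,2,2,1,0} = 4
G(12) = mex{4,3,0,2,1} = 5
G(13) = mex{5,2,1,0,2} = 3
G(14) = mex{3,3,2,1,0} = 4
G(15) = mex{4,4,3,2,1} = 0
G(16) = mex{0,5,2,3,2} = 1
G(17) = mex{1,3,3,2,3} = 0
G(18) = mex{0,4,4,3,2} = 1
G(19) = mex{1,0,5,4,3} = 2
G(20) = mex{2,1,3,5,4} = 0
G(21) = mex{0,0,4,3,5} = 1
G(22) = mex{1,1,0,4,3} = 2
G(23) = mex{2,2,1,0,4} = 3
G_A(23) = 3.
Pile B, S = {4, 5, 8}:
G(0) = 0
G(1) = mex{} = 0
G(2) = mex{} = 0
G(3) = mex{} = 0
G(4) = mex{0} = 1
G(5) = mex{0,0} = 1
G(6) = mex{0,0} = 1
G(7) = mex{0,0} = 1
G(8) = mex{1,0,0} = 2
G(9) = mex{1,1,0} = 2
G(10) = mex{1,1,0} = 2
G(11) = mex{1,1,0} = 2
G_B(11) = 2.
Combined Grundy value = 3 ⊕ 2 = 1.
A winning move leaves total XOR = 0, i.e. changes one component's Grundy value g to g ⊕ X where X is the current total.
Pile A: need g' = 3⊕1 = 2. Options: 23−1→G=2, 23−4→G=2, 23−7→G=1, 23−8→G=0, 23−9→G=4. Hits: 2.
Pile B: need g' = 2⊕1 = 3. Options: 11−4→G=1, 11−5→G=1, 11−8→G=0. Hits: 0.

2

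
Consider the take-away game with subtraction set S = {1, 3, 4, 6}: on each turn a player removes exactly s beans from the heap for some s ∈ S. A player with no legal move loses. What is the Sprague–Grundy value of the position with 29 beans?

n :  0  1  2  3  4  5  6  7  8  9 10 11 12 13 14 15 16 17 18 19 20 21 22 23 24 25 26 27 28 29
G :  0  1  0  1  2  3  2  0  1  0  1  2  3  2  0  1  0  1  2  3  2  0  1  0  1  2  3  2  0  1

1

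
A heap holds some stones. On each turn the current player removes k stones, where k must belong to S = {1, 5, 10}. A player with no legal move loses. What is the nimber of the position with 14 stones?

2

n :  0  1  2  3  4  5  6  7  8  9 10 11 12 13 14
G :  0  1  0  1  0  1  0  1  0  1  2  3  2  3  2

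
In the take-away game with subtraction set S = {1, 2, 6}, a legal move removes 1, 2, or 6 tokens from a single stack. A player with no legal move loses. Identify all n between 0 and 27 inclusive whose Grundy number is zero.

n :  0  1  2  3  4  5  6  7  8  9 10 11 12 13 14 15 16 17 18 19 20 21 22 23 24 25 26 27
G :  0  1  2  0  1  2  3  0  1  2  0  1  2  3  0  1  2  0  1  2  3  0  1  2  0  1  2  3
P-positions are exactly the n with G(n) = 0.

0, 3, 7, 10, 14, 17, 21, 24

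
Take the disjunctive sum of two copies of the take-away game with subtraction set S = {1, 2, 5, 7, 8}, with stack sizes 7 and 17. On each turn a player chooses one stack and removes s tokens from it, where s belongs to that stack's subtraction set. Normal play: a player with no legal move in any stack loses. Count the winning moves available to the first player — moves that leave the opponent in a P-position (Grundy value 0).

4

All stacks use S = {1, 2, 5, 7, 8}:
n :  0  1  2  3  4  5  6  7  8  9 10 11 12 13 14 15 16 17
G :  0  1  2  0  1  2  0  1  2  0  1  2  0  1  2  0  1  2
Stack A: G(7) = 1.
Stack B: G(17) = 2.
Combined Grundy value = 1 ⊕ 2 = 3.
A winning move leaves total XOR = 0, i.e. changes one component's Grundy value g to g ⊕ X where X is the current total.
Stack A: need g' = 1⊕3 = 2. Options: 7−1→G=0, 7−2→G=2, 7−5→G=2, 7−7→G=0. Hits: 2.
Stack B: need g' = 2⊕3 = 1. Options: 17−1→G=1, 17−2→G=0, 17−5→G=0, 17−7→G=1, 17−8→G=0. Hits: 2.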